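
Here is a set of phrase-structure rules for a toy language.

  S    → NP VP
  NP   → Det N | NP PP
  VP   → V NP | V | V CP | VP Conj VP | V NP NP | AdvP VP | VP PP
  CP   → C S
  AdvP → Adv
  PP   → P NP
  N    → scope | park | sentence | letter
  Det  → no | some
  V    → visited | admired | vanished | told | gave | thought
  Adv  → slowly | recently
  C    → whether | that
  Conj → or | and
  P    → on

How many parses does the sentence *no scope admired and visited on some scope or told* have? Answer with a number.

Two of the 3 distinct bracketings:
[S [NP [Det no] [N scope]] [VP [VP [V admired]] [Conj and] [VP [VP [VP [V visited]] [PP [P on] [NP [Det some] [N scope]]]] [Conj or] [VP [V told]]]]]
[S [NP [Det no] [N scope]] [VP [VP [VP [V admired]] [Conj and] [VP [VP [V visited]] [PP [P on] [NP [Det some] [N scope]]]]] [Conj or] [VP [V told]]]]
The trees differ in how a recursive rule is bracketed over the same span.

3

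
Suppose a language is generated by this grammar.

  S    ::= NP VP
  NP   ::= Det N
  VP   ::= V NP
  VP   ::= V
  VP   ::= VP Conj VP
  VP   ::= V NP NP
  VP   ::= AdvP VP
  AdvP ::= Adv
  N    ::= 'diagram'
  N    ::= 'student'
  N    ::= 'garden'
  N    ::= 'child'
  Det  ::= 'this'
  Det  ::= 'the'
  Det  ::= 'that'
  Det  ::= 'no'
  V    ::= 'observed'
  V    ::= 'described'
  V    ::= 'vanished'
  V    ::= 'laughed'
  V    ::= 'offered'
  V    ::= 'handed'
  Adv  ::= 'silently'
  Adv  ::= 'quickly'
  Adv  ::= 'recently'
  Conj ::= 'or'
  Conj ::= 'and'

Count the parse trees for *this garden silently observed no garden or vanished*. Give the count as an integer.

The two bracketings:
[S [NP [Det this] [N garden]] [VP [VP [AdvP [Adv silently]] [VP [V observed] [NP [Det no] [N garden]]]] [Conj or] [VP [V vanished]]]]
[S [NP [Det this] [N garden]] [VP [AdvP [Adv silently]] [VP [VP [V observed] [NP [Det no] [N garden]]] [Conj or] [VP [V vanished]]]]]
The trees differ in how a recursive rule is bracketed over the same span.

2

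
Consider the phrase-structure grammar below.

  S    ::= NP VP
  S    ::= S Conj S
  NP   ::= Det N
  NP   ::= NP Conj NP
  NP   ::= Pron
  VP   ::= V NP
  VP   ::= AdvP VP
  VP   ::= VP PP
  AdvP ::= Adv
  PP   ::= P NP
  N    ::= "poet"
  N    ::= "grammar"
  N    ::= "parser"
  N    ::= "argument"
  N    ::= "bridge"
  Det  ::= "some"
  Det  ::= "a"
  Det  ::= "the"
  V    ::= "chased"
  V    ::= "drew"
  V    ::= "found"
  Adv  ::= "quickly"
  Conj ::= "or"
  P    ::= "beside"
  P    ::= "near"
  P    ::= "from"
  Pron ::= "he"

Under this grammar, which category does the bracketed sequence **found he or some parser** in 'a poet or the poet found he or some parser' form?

S
  NP
    NP
      Det: a
      N: poet
    Conj: or
    NP
      Det: the
      N: poet
  VP
    V: found
    NP
      NP
        Pron: he
      Conj: or
      NP
        Det: some
        N: parser
The span 'found he or some parser' is the VP node built by VP → V NP.

VP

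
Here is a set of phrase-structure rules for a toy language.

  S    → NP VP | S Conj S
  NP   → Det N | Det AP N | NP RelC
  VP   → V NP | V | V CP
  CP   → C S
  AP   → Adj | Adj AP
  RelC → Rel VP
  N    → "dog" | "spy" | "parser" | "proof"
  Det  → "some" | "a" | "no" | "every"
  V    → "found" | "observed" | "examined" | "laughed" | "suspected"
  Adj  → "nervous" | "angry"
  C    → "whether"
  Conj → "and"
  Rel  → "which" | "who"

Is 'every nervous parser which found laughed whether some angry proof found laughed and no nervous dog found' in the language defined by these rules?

Ungrammatical

For S → NP VP, every NP-prefix leaves a non-VP remainder: after 'every nervous parser' the remainder is not a VP; after 'every nervous parser which found' the remainder is not a VP. The alternative S rule S → S Conj S likewise has no satisfying split.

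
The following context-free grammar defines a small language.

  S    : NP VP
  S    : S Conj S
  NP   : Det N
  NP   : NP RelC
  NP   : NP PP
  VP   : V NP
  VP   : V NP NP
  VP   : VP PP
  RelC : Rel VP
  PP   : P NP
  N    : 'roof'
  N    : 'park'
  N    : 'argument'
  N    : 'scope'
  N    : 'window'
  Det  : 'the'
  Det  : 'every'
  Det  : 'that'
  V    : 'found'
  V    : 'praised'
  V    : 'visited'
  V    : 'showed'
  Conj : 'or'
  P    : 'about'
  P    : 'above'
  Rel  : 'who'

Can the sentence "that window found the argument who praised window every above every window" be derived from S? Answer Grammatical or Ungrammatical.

Ungrammatical

A V word can never sit immediately before an N word in any string this grammar generates, so the substring 'praised window' rules out a derivation.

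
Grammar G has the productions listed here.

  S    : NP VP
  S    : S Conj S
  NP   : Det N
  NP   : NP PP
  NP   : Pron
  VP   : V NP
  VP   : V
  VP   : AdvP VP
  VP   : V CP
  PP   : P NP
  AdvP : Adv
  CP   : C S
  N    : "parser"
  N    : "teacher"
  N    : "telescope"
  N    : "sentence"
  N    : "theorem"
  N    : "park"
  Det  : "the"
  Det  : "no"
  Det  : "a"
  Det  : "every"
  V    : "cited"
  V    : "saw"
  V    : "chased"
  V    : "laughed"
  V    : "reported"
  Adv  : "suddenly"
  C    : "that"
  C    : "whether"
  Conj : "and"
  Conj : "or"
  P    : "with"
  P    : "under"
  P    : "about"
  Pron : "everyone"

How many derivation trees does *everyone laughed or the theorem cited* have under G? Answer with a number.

1

[S [S [NP [Pron everyone]] [VP [V laughed]]] [Conj or] [S [NP [Det the] [N theorem]] [VP [V cited]]]]
No rule offers an alternative attachment or grouping for any span, so this is the only derivation.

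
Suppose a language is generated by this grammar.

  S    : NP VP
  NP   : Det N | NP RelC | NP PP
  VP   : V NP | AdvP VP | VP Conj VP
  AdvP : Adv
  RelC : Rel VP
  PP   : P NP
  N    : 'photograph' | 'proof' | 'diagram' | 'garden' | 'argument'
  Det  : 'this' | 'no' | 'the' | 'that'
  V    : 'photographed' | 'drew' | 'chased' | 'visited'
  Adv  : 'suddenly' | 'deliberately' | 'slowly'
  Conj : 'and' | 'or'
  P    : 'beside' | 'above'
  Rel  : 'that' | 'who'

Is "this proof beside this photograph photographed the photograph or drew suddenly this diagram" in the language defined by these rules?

A V word can never sit immediately before an Adv word in any string this grammar generates, so the substring 'drew suddenly' rules out a derivation.

Ungrammatical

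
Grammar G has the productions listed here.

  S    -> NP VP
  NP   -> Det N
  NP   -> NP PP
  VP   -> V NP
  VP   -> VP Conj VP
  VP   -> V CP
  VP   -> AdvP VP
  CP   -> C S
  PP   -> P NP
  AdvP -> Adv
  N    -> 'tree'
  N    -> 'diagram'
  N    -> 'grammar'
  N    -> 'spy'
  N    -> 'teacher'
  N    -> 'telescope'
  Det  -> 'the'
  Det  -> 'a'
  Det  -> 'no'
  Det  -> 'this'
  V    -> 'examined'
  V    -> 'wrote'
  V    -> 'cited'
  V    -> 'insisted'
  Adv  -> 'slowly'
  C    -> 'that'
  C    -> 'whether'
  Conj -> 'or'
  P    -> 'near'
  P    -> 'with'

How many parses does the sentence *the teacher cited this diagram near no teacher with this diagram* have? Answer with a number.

2

The two bracketings:
[S [NP [Det the] [N teacher]] [VP [V cited] [NP [NP [Det this] [N diagram]] [PP [P near] [NP [NP [Det no] [N teacher]] [PP [P with] [NP [Det this] [N diagram]]]]]]]]
[S [NP [Det the] [N teacher]] [VP [V cited] [NP [NP [NP [Det this] [N diagram]] [PP [P near] [NP [Det no] [N teacher]]]] [PP [P with] [NP [Det this] [N diagram]]]]]]
The trees differ in how a recursive rule is bracketed over the same span.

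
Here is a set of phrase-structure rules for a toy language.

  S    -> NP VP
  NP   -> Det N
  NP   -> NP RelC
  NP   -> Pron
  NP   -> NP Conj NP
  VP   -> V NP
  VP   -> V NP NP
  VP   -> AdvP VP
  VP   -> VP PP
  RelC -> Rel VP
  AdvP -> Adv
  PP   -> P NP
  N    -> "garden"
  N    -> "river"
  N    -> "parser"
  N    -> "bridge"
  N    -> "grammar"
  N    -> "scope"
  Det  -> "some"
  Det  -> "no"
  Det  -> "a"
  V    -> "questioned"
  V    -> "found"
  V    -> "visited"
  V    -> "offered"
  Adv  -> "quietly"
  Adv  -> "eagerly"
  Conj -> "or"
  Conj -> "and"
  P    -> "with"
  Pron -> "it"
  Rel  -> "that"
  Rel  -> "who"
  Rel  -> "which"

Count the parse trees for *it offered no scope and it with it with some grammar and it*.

1

[S [NP [Pron it]] [VP [VP [VP [V offered] [NP [NP [Det no] [N scope]] [Conj and] [NP [Pron it]]]] [PP [P with] [NP [Pron it]]]] [PP [P with] [NP [NP [Det some] [N grammar]] [Conj and] [NP [Pron it]]]]]]
No rule offers an alternative attachment or grouping for any span, so this is the only derivation.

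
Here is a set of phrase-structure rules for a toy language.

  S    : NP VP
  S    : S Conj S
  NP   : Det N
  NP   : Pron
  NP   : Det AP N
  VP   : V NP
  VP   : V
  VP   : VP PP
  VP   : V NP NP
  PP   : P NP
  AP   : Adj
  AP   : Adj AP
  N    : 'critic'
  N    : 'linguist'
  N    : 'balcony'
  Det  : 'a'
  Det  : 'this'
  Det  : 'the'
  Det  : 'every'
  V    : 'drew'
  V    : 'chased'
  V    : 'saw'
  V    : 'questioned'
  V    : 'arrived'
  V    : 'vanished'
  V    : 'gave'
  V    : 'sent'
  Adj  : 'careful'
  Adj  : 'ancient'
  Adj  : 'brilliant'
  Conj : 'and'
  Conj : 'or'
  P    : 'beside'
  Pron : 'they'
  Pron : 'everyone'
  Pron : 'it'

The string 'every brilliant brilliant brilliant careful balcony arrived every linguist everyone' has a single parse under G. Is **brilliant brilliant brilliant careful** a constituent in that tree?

[S [NP [Det every] [AP [Adj brilliant] [AP [Adj brilliant] [AP [Adj brilliant] [AP [Adj careful]]]]] [N balcony]] [VP [V arrived] [NP [Det every] [N linguist]] [NP [Pron everyone]]]]
The words 'brilliant brilliant brilliant careful' are exhaustively dominated by a single AP node (built by AP → Adj AP), so they form a constituent.

Yes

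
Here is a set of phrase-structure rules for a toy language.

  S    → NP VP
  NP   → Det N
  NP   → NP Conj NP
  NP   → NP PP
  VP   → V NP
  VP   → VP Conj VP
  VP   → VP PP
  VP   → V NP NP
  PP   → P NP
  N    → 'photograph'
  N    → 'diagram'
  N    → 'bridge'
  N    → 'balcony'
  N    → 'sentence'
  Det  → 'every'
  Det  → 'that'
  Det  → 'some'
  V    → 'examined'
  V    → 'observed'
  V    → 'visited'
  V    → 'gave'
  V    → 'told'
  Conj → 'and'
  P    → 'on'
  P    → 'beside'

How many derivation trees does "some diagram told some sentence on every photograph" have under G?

2

The two bracketings:
[S [NP [Det some] [N diagram]] [VP [V told] [NP [NP [Det some] [N sentence]] [PP [P on] [NP [Det every] [N photograph]]]]]]
[S [NP [Det some] [N diagram]] [VP [VP [V told] [NP [Det some] [N sentence]]] [PP [P on] [NP [Det every] [N photograph]]]]]
The difference turns on whether NP → NP PP is used at the relevant span, versus an alternative expansion of NP.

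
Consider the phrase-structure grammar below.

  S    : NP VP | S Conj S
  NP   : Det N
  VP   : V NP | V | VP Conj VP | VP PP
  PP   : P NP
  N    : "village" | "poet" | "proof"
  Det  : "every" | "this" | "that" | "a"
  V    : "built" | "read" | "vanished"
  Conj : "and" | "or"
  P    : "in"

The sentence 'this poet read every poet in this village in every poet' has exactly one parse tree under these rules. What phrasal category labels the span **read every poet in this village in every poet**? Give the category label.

VP

S
  NP
    Det: this
    N: poet
  VP
    VP
      VP
        V: read
        NP
          Det: every
          N: poet
      PP
        P: in
        NP
          Det: this
          N: village
    PP
      P: in
      NP
        Det: every
        N: poet
The span 'read every poet in this village in every poet' is the VP node built by VP → VP PP.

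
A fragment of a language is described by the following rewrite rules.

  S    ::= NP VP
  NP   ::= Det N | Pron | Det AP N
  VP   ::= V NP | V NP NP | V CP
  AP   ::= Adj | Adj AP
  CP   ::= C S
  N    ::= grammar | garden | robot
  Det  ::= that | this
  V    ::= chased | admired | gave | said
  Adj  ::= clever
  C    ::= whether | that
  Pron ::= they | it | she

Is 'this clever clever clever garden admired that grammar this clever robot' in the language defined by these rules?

[S [NP [Det this] [AP [Adj clever] [AP [Adj clever] [AP [Adj clever]]]] [N garden]] [VP [V admired] [NP [Det that] [N grammar]] [NP [Det this] [AP [Adj clever]] [N robot]]]]
The bracketing above is licensed at every node by one of the given productions, with S at the root.

Grammatical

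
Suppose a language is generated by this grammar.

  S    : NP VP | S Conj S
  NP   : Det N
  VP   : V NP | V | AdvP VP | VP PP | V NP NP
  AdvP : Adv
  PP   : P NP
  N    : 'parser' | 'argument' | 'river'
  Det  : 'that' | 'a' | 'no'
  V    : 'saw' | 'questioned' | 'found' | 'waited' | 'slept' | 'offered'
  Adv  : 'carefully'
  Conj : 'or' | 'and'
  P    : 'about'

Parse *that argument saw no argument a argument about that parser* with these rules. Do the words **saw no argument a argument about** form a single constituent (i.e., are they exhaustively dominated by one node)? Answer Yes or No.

No

[S [NP [Det that] [N argument]] [VP [VP [V saw] [NP [Det no] [N argument]] [NP [Det a] [N argument]]] [PP [P about] [NP [Det that] [N parser]]]]]
The smallest constituent containing 'saw no argument a argument about' is the VP spanning 'saw no argument a argument about that parser'; no single node in the tree dominates exactly the given words.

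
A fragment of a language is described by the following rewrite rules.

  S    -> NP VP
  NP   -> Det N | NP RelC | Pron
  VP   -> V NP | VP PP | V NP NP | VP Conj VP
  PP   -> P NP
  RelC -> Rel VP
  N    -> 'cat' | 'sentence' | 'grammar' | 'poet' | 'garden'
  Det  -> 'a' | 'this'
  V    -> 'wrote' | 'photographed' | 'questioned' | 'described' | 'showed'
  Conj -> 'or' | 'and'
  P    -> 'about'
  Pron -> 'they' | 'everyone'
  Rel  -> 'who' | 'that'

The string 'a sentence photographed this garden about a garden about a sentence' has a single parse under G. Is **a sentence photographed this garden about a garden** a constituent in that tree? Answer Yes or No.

[S [NP [Det a] [N sentence]] [VP [VP [VP [V photographed] [NP [Det this] [N garden]]] [PP [P about] [NP [Det a] [N garden]]]] [PP [P about] [NP [Det a] [N sentence]]]]]
The smallest constituent containing 'a sentence photographed this garden about a garden' is the S spanning 'a sentence photographed this garden about a garden about a sentence'; no single node in the tree dominates exactly the given words.

No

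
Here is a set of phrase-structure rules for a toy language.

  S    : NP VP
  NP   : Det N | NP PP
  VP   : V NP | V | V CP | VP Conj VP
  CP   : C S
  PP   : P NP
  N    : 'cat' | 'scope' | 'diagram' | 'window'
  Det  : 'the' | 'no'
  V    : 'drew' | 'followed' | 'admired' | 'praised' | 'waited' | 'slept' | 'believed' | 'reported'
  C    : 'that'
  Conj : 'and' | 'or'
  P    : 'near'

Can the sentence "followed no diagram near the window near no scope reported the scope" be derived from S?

For S → NP VP, no prefix of the string parses as an NP.

Ungrammatical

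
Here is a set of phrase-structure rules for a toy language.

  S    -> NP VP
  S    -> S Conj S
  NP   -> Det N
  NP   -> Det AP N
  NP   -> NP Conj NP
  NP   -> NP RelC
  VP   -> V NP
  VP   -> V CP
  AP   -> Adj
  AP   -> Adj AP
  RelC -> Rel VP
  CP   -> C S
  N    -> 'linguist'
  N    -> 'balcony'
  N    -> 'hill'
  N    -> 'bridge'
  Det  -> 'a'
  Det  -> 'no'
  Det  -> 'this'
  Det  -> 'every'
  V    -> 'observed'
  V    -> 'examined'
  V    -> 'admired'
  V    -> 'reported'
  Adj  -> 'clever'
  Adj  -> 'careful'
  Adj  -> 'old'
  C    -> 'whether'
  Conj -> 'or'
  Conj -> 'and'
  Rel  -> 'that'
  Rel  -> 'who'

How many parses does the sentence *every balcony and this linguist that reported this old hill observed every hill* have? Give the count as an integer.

2

The two bracketings:
[S [NP [NP [Det every] [N balcony]] [Conj and] [NP [NP [Det this] [N linguist]] [RelC [Rel that] [VP [V reported] [NP [Det this] [AP [Adj old]] [N hill]]]]]] [VP [V observed] [NP [Det every] [N hill]]]]
[S [NP [NP [NP [Det every] [N balcony]] [Conj and] [NP [Det this] [N linguist]]] [RelC [Rel that] [VP [V reported] [NP [Det this] [AP [Adj old]] [N hill]]]]] [VP [V observed] [NP [Det every] [N hill]]]]
The trees differ in how a recursive rule is bracketed over the same span.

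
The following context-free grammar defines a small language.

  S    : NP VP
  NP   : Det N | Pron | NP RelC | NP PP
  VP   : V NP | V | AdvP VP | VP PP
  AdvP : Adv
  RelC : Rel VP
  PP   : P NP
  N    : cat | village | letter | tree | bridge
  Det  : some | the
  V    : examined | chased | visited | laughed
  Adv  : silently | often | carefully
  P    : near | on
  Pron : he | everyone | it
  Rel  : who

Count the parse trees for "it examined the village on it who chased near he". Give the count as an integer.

10

Two of the 10 distinct bracketings:
[S [NP [Pron it]] [VP [V examined] [NP [NP [NP [Det the] [N village]] [PP [P on] [NP [Pron it]]]] [RelC [Rel who] [VP [VP [V chased]] [PP [P near] [NP [Pron he]]]]]]]]
[S [NP [Pron it]] [VP [V examined] [NP [NP [Det the] [N village]] [PP [P on] [NP [NP [Pron it]] [RelC [Rel who] [VP [VP [V chased]] [PP [P near] [NP [Pron he]]]]]]]]]]
The trees differ in how a recursive rule is bracketed over the same span.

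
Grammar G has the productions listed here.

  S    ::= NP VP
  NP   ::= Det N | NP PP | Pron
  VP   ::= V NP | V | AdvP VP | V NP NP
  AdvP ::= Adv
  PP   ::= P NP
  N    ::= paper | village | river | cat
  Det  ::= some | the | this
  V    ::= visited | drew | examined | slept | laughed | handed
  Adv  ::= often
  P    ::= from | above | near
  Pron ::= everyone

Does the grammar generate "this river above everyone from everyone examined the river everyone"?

[S [NP [NP [Det this] [N river]] [PP [P above] [NP [NP [Pron everyone]] [PP [P from] [NP [Pron everyone]]]]]] [VP [V examined] [NP [Det the] [N river]] [NP [Pron everyone]]]]
Every word is introduced by a lexical rule and the phrasal rules combine the resulting categories into a single S.

Grammatical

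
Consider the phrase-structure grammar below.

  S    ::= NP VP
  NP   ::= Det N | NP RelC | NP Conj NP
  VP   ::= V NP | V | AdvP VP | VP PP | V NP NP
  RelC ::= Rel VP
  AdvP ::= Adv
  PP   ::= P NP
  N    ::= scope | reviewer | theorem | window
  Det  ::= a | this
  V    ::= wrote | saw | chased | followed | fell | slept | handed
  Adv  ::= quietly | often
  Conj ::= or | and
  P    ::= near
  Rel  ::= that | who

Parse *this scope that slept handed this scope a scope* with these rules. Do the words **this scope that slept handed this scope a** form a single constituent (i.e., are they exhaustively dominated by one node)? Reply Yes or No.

No

[S [NP [NP [Det this] [N scope]] [RelC [Rel that] [VP [V slept]]]] [VP [V handed] [NP [Det this] [N scope]] [NP [Det a] [N scope]]]]
The smallest constituent containing 'this scope that slept handed this scope a' is the S spanning 'this scope that slept handed this scope a scope'; no single node in the tree dominates exactly the given words.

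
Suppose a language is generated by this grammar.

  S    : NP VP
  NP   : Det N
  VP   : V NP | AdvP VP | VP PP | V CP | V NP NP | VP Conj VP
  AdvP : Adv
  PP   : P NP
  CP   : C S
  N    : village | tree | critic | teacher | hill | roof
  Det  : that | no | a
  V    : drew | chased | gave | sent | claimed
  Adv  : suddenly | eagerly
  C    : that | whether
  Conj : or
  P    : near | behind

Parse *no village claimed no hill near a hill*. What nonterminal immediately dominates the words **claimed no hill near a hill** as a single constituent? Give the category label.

VP

S
  NP
    Det: no
    N: village
  VP
    VP
      V: claimed
      NP
        Det: no
        N: hill
    PP
      P: near
      NP
        Det: a
        N: hill
The span 'claimed no hill near a hill' is the VP node built by VP → VP PP.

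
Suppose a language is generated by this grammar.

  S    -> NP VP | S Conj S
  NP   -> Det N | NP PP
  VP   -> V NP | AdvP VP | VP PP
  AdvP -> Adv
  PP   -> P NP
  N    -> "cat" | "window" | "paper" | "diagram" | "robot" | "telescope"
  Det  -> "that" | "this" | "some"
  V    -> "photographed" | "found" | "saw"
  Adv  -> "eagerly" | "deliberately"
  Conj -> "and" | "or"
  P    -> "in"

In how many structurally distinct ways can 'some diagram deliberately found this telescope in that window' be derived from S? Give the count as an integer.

Two of the 3 distinct bracketings:
[S [NP [Det some] [N diagram]] [VP [AdvP [Adv deliberately]] [VP [V found] [NP [NP [Det this] [N telescope]] [PP [P in] [NP [Det that] [N window]]]]]]]
[S [NP [Det some] [N diagram]] [VP [AdvP [Adv deliberately]] [VP [VP [V found] [NP [Det this] [N telescope]]] [PP [P in] [NP [Det that] [N window]]]]]]
The difference turns on whether NP → NP PP is used at the relevant span, versus an alternative expansion of NP.

3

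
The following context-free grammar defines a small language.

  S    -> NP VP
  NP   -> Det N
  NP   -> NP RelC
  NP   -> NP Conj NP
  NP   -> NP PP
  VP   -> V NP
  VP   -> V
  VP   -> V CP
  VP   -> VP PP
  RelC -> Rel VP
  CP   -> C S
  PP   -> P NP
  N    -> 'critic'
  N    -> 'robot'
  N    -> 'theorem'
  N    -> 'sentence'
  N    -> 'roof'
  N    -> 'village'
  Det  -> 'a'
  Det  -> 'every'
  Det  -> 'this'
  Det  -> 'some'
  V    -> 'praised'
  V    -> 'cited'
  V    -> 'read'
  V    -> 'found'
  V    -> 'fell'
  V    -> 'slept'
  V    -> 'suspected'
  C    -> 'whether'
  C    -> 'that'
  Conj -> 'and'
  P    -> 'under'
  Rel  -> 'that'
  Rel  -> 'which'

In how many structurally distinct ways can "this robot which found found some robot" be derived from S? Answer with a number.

1

[S [NP [NP [Det this] [N robot]] [RelC [Rel which] [VP [V found]]]] [VP [V found] [NP [Det some] [N robot]]]]
No rule offers an alternative attachment or grouping for any span, so this is the only derivation.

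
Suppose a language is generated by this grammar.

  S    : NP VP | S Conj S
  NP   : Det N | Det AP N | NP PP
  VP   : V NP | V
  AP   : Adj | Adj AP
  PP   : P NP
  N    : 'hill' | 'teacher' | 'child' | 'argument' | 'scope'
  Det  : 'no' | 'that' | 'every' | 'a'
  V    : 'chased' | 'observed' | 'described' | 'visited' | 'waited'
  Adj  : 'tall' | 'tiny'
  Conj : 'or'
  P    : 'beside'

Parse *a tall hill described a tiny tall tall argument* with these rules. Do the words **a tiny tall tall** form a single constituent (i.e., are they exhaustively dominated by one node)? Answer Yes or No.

[S [NP [Det a] [AP [Adj tall]] [N hill]] [VP [V described] [NP [Det a] [AP [Adj tiny] [AP [Adj tall] [AP [Adj tall]]]] [N argument]]]]
The smallest constituent containing 'a tiny tall tall' is the NP spanning 'a tiny tall tall argument'; no single node in the tree dominates exactly the given words.

No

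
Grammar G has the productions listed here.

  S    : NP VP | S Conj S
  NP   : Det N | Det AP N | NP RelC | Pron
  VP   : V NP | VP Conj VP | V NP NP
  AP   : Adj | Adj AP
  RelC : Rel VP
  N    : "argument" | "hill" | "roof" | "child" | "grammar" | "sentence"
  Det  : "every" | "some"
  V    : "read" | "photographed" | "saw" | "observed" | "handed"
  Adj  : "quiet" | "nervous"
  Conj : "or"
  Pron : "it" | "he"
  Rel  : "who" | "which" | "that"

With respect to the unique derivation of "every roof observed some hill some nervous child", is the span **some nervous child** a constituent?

Yes

[S [NP [Det every] [N roof]] [VP [V observed] [NP [Det some] [N hill]] [NP [Det some] [AP [Adj nervous]] [N child]]]]
The words 'some nervous child' are exhaustively dominated by a single NP node (built by NP → Det AP N), so they form a constituent.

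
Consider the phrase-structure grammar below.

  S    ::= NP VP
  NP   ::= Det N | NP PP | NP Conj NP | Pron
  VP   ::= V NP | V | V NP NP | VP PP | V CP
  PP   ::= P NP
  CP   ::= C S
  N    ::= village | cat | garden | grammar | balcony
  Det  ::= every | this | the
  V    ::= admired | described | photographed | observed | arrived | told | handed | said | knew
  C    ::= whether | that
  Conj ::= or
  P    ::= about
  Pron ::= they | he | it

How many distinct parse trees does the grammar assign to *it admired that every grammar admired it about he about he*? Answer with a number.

Two of the 9 distinct bracketings:
[S [NP [Pron it]] [VP [VP [V admired] [CP [C that] [S [NP [Det every] [N grammar]] [VP [V admired] [NP [Pron it]]]]]] [PP [P about] [NP [NP [Pron he]] [PP [P about] [NP [Pron he]]]]]]]
[S [NP [Pron it]] [VP [VP [VP [V admired] [CP [C that] [S [NP [Det every] [N grammar]] [VP [V admired] [NP [Pron it]]]]]] [PP [P about] [NP [Pron he]]]] [PP [P about] [NP [Pron he]]]]]
The difference turns on whether NP → NP PP is used at the relevant span, versus an alternative expansion of NP.

9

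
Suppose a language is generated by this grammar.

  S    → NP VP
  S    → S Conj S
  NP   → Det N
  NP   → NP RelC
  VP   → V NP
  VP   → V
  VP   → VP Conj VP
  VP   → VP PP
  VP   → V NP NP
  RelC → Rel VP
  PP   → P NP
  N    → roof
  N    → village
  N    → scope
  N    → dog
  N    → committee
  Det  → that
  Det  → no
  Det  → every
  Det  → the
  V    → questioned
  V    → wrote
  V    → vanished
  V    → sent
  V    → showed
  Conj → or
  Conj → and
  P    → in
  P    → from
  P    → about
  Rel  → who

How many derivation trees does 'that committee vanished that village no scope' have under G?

[S [NP [Det that] [N committee]] [VP [V vanished] [NP [Det that] [N village]] [NP [Det no] [N scope]]]]
No rule offers an alternative attachment or grouping for any span, so this is the only derivation.

1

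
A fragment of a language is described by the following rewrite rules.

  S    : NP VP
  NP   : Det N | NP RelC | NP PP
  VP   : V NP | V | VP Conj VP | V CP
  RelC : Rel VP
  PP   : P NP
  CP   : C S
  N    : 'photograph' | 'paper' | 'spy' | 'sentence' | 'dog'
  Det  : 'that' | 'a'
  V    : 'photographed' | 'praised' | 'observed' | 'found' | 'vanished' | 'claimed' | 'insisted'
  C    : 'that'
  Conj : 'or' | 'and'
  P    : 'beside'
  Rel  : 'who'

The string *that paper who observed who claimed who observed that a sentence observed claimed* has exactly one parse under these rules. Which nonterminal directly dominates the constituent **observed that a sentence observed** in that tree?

RelC

S
  NP
    NP
      NP
        NP
          Det: that
          N: paper
        RelC
          Rel: who
          VP
            V: observed
      RelC
        Rel: who
        VP
          V: claimed
    RelC
      Rel: who
      VP
        V: observed
        CP
          C: that
          S
            NP
              Det: a
              N: sentence
            VP
              V: observed
  VP
    V: claimed
The span 'observed that a sentence observed' is the VP node built by VP → V CP.
Its mother is the RelC built by RelC → Rel VP.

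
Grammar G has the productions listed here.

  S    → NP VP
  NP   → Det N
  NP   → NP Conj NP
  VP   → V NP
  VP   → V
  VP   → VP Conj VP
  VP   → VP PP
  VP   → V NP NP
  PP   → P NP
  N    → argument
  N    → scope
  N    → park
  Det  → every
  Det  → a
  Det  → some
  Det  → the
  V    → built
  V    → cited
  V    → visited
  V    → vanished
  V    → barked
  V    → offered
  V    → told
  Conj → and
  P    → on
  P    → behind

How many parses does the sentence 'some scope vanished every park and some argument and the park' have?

2

The two bracketings:
[S [NP [Det some] [N scope]] [VP [V vanished] [NP [NP [Det every] [N park]] [Conj and] [NP [NP [Det some] [N argument]] [Conj and] [NP [Det the] [N park]]]]]]
[S [NP [Det some] [N scope]] [VP [V vanished] [NP [NP [NP [Det every] [N park]] [Conj and] [NP [Det some] [N argument]]] [Conj and] [NP [Det the] [N park]]]]]
The trees differ in how a recursive rule is bracketed over the same span.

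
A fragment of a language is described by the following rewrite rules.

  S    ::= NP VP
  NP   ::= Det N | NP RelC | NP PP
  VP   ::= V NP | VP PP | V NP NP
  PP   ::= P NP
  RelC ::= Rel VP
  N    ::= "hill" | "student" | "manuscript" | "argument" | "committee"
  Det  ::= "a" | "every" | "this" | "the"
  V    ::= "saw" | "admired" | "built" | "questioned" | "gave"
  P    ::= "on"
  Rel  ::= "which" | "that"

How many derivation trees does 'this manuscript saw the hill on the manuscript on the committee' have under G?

Two of the 5 distinct bracketings:
[S [NP [Det this] [N manuscript]] [VP [V saw] [NP [NP [Det the] [N hill]] [PP [P on] [NP [NP [Det the] [N manuscript]] [PP [P on] [NP [Det the] [N committee]]]]]]]]
[S [NP [Det this] [N manuscript]] [VP [V saw] [NP [NP [NP [Det the] [N hill]] [PP [P on] [NP [Det the] [N manuscript]]]] [PP [P on] [NP [Det the] [N committee]]]]]]
The trees differ in how a recursive rule is bracketed over the same span.

5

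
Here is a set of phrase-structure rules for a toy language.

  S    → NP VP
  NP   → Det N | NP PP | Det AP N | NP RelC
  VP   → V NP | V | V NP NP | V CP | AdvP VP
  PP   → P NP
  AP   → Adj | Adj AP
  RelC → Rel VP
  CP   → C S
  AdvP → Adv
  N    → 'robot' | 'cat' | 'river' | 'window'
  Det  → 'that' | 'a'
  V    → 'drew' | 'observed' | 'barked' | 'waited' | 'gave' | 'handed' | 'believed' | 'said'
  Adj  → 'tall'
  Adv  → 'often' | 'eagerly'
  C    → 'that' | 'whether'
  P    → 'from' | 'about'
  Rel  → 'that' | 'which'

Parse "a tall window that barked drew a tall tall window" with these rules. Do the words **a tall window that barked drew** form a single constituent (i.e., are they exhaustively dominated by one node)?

No

[S [NP [NP [Det a] [AP [Adj tall]] [N window]] [RelC [Rel that] [VP [V barked]]]] [VP [V drew] [NP [Det a] [AP [Adj tall] [AP [Adj tall]]] [N window]]]]
The smallest constituent containing 'a tall window that barked drew' is the S spanning 'a tall window that barked drew a tall tall window'; no single node in the tree dominates exactly the given words.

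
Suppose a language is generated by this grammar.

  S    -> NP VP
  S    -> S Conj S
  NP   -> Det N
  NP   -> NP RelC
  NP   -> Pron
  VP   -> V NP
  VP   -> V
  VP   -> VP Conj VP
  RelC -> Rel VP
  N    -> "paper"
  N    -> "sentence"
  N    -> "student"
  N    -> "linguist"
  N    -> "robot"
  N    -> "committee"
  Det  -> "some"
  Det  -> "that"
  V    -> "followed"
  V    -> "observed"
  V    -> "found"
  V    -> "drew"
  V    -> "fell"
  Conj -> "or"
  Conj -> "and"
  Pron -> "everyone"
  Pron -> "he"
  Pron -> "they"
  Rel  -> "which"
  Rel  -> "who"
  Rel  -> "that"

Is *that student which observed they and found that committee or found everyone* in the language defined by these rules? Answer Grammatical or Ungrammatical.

For S → NP VP, every NP-prefix leaves a non-VP remainder: after 'that student' the remainder is not a VP; after 'that student which observed' the remainder is not a VP; after 'that student which observed they' the remainder is not a VP (and 3 more). The alternative S rule S → S Conj S likewise has no satisfying split.

Ungrammatical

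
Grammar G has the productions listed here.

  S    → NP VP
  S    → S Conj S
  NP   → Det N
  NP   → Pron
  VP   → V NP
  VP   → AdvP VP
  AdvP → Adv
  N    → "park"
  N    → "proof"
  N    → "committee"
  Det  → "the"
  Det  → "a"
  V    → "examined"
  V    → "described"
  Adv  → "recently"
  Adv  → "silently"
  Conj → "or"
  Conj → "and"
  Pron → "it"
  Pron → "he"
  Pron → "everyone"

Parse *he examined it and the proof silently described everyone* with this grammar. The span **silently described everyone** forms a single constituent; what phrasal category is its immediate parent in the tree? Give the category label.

S

S
  S
    NP
      Pron: he
    VP
      V: examined
      NP
        Pron: it
  Conj: and
  S
    NP
      Det: the
      N: proof
    VP
      AdvP
        Adv: silently
      VP
        V: described
        NP
          Pron: everyone
The span 'silently described everyone' is the VP node built by VP → AdvP VP.
Its mother is the S built by S → NP VP.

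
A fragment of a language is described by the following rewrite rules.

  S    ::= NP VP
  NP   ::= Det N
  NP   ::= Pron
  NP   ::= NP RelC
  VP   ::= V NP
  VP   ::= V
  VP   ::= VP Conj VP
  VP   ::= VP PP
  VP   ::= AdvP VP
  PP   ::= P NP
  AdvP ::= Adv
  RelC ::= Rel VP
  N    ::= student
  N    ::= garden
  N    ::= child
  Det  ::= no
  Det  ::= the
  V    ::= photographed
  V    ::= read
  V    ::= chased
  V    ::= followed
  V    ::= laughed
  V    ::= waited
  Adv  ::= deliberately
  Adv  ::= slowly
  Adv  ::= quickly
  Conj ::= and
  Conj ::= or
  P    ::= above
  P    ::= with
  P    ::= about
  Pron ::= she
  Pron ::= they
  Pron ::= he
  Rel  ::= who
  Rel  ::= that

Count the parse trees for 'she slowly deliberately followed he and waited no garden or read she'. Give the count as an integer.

9

Two of the 9 distinct bracketings:
[S [NP [Pron she]] [VP [VP [AdvP [Adv slowly]] [VP [AdvP [Adv deliberately]] [VP [V followed] [NP [Pron he]]]]] [Conj and] [VP [VP [V waited] [NP [Det no] [N garden]]] [Conj or] [VP [V read] [NP [Pron she]]]]]]
[S [NP [Pron she]] [VP [VP [VP [AdvP [Adv slowly]] [VP [AdvP [Adv deliberately]] [VP [V followed] [NP [Pron he]]]]] [Conj and] [VP [V waited] [NP [Det no] [N garden]]]] [Conj or] [VP [V read] [NP [Pron she]]]]]
The trees differ in how a recursive rule is bracketed over the same span.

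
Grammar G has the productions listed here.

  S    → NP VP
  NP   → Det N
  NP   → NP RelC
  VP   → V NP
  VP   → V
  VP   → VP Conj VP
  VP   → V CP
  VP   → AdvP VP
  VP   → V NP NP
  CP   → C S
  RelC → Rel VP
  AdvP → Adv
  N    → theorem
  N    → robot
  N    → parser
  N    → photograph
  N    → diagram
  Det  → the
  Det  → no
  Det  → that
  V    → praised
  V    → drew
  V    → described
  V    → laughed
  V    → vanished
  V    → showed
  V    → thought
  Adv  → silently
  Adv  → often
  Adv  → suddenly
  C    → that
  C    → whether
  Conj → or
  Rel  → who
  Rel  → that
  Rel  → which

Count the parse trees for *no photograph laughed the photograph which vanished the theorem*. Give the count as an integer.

The two bracketings:
[S [NP [Det no] [N photograph]] [VP [V laughed] [NP [NP [Det the] [N photograph]] [RelC [Rel which] [VP [V vanished] [NP [Det the] [N theorem]]]]]]]
[S [NP [Det no] [N photograph]] [VP [V laughed] [NP [NP [Det the] [N photograph]] [RelC [Rel which] [VP [V vanished]]]] [NP [Det the] [N theorem]]]]
The difference turns on whether VP → V is used at the relevant span, versus an alternative expansion of VP.

2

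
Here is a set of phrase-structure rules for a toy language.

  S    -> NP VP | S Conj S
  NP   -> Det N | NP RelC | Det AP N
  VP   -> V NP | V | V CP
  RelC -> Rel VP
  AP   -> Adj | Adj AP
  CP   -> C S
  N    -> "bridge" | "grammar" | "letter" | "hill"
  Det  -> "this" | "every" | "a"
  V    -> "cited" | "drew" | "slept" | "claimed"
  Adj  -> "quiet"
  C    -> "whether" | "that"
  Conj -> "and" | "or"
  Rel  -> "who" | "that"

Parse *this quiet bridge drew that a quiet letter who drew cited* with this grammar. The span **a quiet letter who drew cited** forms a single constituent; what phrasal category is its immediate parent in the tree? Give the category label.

[S [NP [Det this] [AP [Adj quiet]] [N bridge]] [VP [V drew] [CP [C that] [S [NP [NP [Det a] [AP [Adj quiet]] [N letter]] [RelC [Rel who] [VP [V drew]]]] [VP [V cited]]]]]]
The span 'a quiet letter who drew cited' is the S node built by S → NP VP.
Its mother is the CP built by CP → C S.

CP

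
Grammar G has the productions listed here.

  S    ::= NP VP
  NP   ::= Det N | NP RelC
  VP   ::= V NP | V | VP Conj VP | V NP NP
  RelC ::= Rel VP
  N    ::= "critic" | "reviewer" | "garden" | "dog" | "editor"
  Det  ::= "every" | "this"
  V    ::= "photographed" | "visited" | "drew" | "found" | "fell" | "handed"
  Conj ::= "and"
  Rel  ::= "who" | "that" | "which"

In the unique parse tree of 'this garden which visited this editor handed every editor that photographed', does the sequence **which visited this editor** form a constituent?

Yes

[S [NP [NP [Det this] [N garden]] [RelC [Rel which] [VP [V visited] [NP [Det this] [N editor]]]]] [VP [V handed] [NP [NP [Det every] [N editor]] [RelC [Rel that] [VP [V photographed]]]]]]
The words 'which visited this editor' are exhaustively dominated by a single RelC node (built by RelC → Rel VP), so they form a constituent.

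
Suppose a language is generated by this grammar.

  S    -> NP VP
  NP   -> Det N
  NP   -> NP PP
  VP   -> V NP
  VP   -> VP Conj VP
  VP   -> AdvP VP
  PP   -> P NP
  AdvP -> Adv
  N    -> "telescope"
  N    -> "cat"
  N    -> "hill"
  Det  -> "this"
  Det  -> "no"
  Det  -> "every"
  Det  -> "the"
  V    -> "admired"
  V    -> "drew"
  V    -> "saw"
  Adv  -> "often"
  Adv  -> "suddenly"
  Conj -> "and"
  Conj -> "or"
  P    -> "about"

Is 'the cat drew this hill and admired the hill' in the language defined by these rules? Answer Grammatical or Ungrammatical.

Grammatical

[S [NP [Det the] [N cat]] [VP [VP [V drew] [NP [Det this] [N hill]]] [Conj and] [VP [V admired] [NP [Det the] [N hill]]]]]
The bracketing above is licensed at every node by one of the given productions, with S at the root.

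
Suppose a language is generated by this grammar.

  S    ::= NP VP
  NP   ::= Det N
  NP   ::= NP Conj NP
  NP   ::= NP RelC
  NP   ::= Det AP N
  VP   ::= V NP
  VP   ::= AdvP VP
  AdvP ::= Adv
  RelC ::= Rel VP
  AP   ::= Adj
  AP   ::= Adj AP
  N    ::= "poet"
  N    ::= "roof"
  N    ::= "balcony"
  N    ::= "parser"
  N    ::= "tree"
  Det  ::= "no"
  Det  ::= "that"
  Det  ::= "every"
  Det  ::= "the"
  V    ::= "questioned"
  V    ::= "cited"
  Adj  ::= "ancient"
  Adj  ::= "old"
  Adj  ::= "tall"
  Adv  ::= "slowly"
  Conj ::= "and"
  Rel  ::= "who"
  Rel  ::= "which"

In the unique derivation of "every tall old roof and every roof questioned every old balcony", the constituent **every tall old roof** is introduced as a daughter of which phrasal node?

NP

[S [NP [NP [Det every] [AP [Adj tall] [AP [Adj old]]] [N roof]] [Conj and] [NP [Det every] [N roof]]] [VP [V questioned] [NP [Det every] [AP [Adj old]] [N balcony]]]]
The span 'every tall old roof' is the NP node built by NP → Det AP N.
Its mother is the NP built by NP → NP Conj NP.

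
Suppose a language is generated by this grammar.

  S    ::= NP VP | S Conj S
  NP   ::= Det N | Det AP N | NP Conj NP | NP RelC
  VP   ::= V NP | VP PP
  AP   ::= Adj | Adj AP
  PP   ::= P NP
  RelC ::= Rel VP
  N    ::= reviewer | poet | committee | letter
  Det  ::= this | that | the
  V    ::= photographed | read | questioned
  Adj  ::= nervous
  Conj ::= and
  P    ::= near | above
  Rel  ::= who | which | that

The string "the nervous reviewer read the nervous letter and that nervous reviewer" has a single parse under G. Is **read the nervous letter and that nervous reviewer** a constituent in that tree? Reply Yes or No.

Yes

[S [NP [Det the] [AP [Adj nervous]] [N reviewer]] [VP [V read] [NP [NP [Det the] [AP [Adj nervous]] [N letter]] [Conj and] [NP [Det that] [AP [Adj nervous]] [N reviewer]]]]]
The words 'read the nervous letter and that nervous reviewer' are exhaustively dominated by a single VP node (built by VP → V NP), so they form a constituent.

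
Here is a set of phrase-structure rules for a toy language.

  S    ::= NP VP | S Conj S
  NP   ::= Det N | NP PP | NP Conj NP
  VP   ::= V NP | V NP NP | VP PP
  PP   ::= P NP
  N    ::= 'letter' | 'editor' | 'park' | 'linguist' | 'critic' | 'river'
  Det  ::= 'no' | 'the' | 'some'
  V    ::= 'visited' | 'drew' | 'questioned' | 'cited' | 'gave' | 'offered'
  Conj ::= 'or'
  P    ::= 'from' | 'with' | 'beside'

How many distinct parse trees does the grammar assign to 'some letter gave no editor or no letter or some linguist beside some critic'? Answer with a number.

7

Two of the 7 distinct bracketings:
[S [NP [Det some] [N letter]] [VP [V gave] [NP [NP [NP [Det no] [N editor]] [Conj or] [NP [NP [Det no] [N letter]] [Conj or] [NP [Det some] [N linguist]]]] [PP [P beside] [NP [Det some] [N critic]]]]]]
[S [NP [Det some] [N letter]] [VP [V gave] [NP [NP [NP [NP [Det no] [N editor]] [Conj or] [NP [Det no] [N letter]]] [Conj or] [NP [Det some] [N linguist]]] [PP [P beside] [NP [Det some] [N critic]]]]]]
The trees differ in how a recursive rule is bracketed over the same span.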